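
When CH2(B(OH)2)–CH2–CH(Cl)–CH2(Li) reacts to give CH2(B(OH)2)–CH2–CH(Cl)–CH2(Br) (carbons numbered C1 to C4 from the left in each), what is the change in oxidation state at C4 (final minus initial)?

+2

Before: C4 has 1 bond to C, 2 bonds to H, 1 bond to Li → oxidation state -3.
After: C4 has 1 bond to C, 2 bonds to H, 1 bond to Br → oxidation state -1.
Δ = -1 − (-3) = +2, so this is an oxidation at C4.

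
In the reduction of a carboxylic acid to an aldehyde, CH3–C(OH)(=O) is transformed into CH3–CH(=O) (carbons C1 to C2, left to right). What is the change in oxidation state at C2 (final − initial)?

Before: C2 has 1 bond to C, 3 bonds to O → oxidation state +3.
After: C2 has 1 bond to C, 1 bond to H, 2 bonds to O → oxidation state +1.
Δ = +1 − (+3) = -2, so this is a reduction at C2.

-2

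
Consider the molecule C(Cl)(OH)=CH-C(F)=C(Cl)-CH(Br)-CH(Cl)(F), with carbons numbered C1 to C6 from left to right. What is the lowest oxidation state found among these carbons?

-1

Tallying each carbon's bonds:
C1: 2C, 1O, 1Cl → 0 + 1 + 1 = +2
C2: 3C, 1H → 0 − 1 = -1
C3: 3C, 1F → 0 + 1 = +1
C4: 3C, 1Cl → 0 + 1 = +1
C5: 2C, 1H, 1Br → 0 − 1 + 1 = 0
C6: 1C, 1H, 1F, 1Cl → 0 − 1 + 1 + 1 = +1
The lowest value is -1.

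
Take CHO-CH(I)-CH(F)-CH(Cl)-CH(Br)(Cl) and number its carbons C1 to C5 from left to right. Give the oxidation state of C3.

Count +1 for every bond to an atom more electronegative than carbon and −1 for every bond to one less electronegative; C–C bonds are 0.
C3 has one bond to C (0), one bond to C (0), one bond to H (-1), one bond to F (+1).
Oxidation state = 0 + 0 − 1 + 1 = 0.

0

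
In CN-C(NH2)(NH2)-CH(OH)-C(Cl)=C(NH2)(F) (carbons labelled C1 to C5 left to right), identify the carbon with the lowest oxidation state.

Tallying each carbon's bonds:
C1: 1C, 3N → 0 + 3 = +3
C2: 2C, 2N → 0 + 2 = +2
C3: 2C, 1H, 1O → 0 − 1 + 1 = 0
C4: 3C, 1Cl → 0 + 1 = +1
C5: 2C, 1N, 1F → 0 + 1 + 1 = +2
The most reduced carbon is C3 at 0.

C3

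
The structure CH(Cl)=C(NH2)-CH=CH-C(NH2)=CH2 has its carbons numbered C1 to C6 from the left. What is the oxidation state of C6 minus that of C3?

-1

C6: 2C, 2H → 0 − 2 = -2
C3: 3C, 1H → 0 − 1 = -1
Difference: -2 − (-1) = -1.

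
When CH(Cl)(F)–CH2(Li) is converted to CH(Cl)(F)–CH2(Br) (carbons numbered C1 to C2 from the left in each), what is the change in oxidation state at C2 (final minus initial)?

+2

Before: C2 has 1 bond to C, 2 bonds to H, 1 bond to Li → oxidation state -3.
After: C2 has 1 bond to C, 2 bonds to H, 1 bond to Br → oxidation state -1.
Δ = -1 − (-3) = +2, so this is an oxidation at C2.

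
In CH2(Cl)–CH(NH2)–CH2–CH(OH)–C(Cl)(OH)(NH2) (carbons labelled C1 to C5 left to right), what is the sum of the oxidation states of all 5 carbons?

Count +1 for every bond to an atom more electronegative than carbon and −1 for every bond to one less electronegative; C–C bonds are 0. Tallying each carbon:
C1: 1C, 2H, 1Cl → 0 − 2 + 1 = -1
C2: 2C, 1H, 1N → 0 − 1 + 1 = 0
C3: 2C, 2H → 0 − 2 = -2
C4: 2C, 1H, 1O → 0 − 1 + 1 = 0
C5: 1C, 1O, 1N, 1Cl → 0 + 1 + 1 + 1 = +3
Sum = -1 + 0 − 2 + 0 + 3 = 0.

0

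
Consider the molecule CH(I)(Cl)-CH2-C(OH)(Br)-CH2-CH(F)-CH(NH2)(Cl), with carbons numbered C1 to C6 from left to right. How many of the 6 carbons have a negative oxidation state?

2

Tallying each carbon's bonds:
C1: 1C, 1H, 1Cl, 1I → 0 − 1 + 1 + 1 = +1
C2: 2C, 2H → 0 − 2 = -2
C3: 2C, 1O, 1Br → 0 + 1 + 1 = +2
C4: 2C, 2H → 0 − 2 = -2
C5: 2C, 1H, 1F → 0 − 1 + 1 = 0
C6: 1C, 1H, 1N, 1Cl → 0 − 1 + 1 + 1 = +1
2 carbons (C2, C4) meet the condition.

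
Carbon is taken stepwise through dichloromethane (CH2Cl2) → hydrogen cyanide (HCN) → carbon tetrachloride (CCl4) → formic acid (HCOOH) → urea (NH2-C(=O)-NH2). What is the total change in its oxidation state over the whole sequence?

Carbon oxidation states along the series — dichloromethane: 0, hydrogen cyanide: +2, carbon tetrachloride: +4, formic acid: +2, urea: +4.
Net change = +4 − (0) = +4.

+4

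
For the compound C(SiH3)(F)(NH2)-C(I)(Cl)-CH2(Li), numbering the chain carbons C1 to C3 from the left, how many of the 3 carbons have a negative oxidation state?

Tallying each carbon's bonds:
C1: 1C, 1N, 1F, 1Si → 0 + 1 + 1 − 1 = +1
C2: 2C, 1Cl, 1I → 0 + 1 + 1 = +2
C3: 1C, 2H, 1Li → 0 − 2 − 1 = -3
1 carbon (C3) meets the condition.

1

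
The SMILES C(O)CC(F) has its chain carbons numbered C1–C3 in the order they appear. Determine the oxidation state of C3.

-1

C3 has one bond to C (0), one bond to H (-1), one bond to H (-1), one bond to F (+1).
Oxidation state = 0 − 1 − 1 + 1 = -1.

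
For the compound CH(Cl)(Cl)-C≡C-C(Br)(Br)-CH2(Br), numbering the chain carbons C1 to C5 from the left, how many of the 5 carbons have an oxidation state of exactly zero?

Each bond to a more electronegative atom (O, N, halogen) counts +1, each bond to a less electronegative atom (H, metal, B, Si) counts −1, and each C–C bond counts 0. Tallying each carbon:
C1: 1C, 1H, 2Cl → 0 − 1 + 2 = +1
C2: 4C → 0 = 0
C3: 4C → 0 = 0
C4: 2C, 2Br → 0 + 2 = +2
C5: 1C, 2H, 1Br → 0 − 2 + 1 = -1
2 carbons (C2, C3) meet the condition.

2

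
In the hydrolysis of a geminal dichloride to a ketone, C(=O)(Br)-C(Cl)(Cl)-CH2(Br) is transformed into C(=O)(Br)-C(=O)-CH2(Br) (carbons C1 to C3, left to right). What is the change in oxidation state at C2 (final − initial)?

Before: C2 has 2 bonds to C, 2 bonds to Cl → oxidation state +2.
After: C2 has 2 bonds to C, 2 bonds to O → oxidation state +2.
Δ = +2 − (+2) = 0, so no net redox change at C2.

0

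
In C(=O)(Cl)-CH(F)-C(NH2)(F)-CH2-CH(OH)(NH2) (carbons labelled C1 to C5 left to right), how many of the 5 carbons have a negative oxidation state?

Tallying each carbon's bonds:
C1: 1C, 2O, 1Cl → 0 + 2 + 1 = +3
C2: 2C, 1H, 1F → 0 − 1 + 1 = 0
C3: 2C, 1N, 1F → 0 + 1 + 1 = +2
C4: 2C, 2H → 0 − 2 = -2
C5: 1C, 1H, 1O, 1N → 0 − 1 + 1 + 1 = +1
1 carbon (C4) meets the condition.

1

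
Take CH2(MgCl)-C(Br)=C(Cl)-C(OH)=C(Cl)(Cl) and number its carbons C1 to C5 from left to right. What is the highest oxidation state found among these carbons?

+2

Assign +1 per bond to O/N/halogen, −1 per bond to H or an electropositive element, and 0 per bond to carbon. Tallying each carbon:
C1: 1C, 2H, 1Mg → 0 − 2 − 1 = -3
C2: 3C, 1Br → 0 + 1 = +1
C3: 3C, 1Cl → 0 + 1 = +1
C4: 3C, 1O → 0 + 1 = +1
C5: 2C, 2Cl → 0 + 2 = +2
The highest value is +2.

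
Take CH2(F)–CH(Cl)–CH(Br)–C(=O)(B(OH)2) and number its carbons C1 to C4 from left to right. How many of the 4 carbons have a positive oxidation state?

Count +1 for every bond to an atom more electronegative than carbon and −1 for every bond to one less electronegative; C–C bonds are 0. Tallying each carbon:
C1: 1C, 2H, 1F → 0 − 2 + 1 = -1
C2: 2C, 1H, 1Cl → 0 − 1 + 1 = 0
C3: 2C, 1H, 1Br → 0 − 1 + 1 = 0
C4: 1C, 2O, 1B → 0 + 2 − 1 = +1
1 carbon (C4) meets the condition.

1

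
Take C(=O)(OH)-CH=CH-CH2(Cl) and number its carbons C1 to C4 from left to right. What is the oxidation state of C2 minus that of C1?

C2: 3C, 1H → 0 − 1 = -1
C1: 1C, 3O → 0 + 3 = +3
Difference: -1 − (+3) = -4.

-4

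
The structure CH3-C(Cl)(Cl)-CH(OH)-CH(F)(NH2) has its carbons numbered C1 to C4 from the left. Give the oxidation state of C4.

+1

C4 has one bond to C (0), one bond to F (+1), one bond to H (-1), one bond to N (+1).
Oxidation state = 0 + 1 − 1 + 1 = +1.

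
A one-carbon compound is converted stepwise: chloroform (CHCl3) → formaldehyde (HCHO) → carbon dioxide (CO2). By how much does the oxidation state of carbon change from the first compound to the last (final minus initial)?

Carbon oxidation states along the series — chloroform: +2, formaldehyde: 0, carbon dioxide: +4.
Net change = +4 − (+2) = +2.

+2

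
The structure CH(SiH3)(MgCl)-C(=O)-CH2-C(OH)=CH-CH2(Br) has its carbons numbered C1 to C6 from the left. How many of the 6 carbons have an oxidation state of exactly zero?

0

Tallying each carbon's bonds:
C1: 1C, 1H, 1Mg, 1Si → 0 − 1 − 1 − 1 = -3
C2: 2C, 2O → 0 + 2 = +2
C3: 2C, 2H → 0 − 2 = -2
C4: 3C, 1O → 0 + 1 = +1
C5: 3C, 1H → 0 − 1 = -1
C6: 1C, 2H, 1Br → 0 − 2 + 1 = -1
0 carbons meet the condition.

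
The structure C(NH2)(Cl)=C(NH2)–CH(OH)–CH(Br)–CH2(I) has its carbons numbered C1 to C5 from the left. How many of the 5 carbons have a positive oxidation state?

2

Count +1 for every bond to an atom more electronegative than carbon and −1 for every bond to one less electronegative; C–C bonds are 0. Tallying each carbon:
C1: 2C, 1N, 1Cl → 0 + 1 + 1 = +2
C2: 3C, 1N → 0 + 1 = +1
C3: 2C, 1H, 1O → 0 − 1 + 1 = 0
C4: 2C, 1H, 1Br → 0 − 1 + 1 = 0
C5: 1C, 2H, 1I → 0 − 2 + 1 = -1
2 carbons (C1, C2) meet the condition.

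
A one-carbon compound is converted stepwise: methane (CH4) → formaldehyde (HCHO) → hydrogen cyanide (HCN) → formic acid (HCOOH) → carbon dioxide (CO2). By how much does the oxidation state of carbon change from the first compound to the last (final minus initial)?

Carbon oxidation states along the series — methane: -4, formaldehyde: 0, hydrogen cyanide: +2, formic acid: +2, carbon dioxide: +4.
Net change = +4 − (-4) = +8.

+8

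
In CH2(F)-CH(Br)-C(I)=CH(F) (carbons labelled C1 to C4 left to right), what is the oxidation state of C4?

0

C4 has a double bond to C (2×0 = 0), one bond to F (+1), one bond to H (-1).
Oxidation state = 0 + 1 − 1 = 0.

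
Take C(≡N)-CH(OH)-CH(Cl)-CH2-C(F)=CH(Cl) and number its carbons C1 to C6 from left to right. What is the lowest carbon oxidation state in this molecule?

-2

Each bond to a more electronegative atom (O, N, halogen) counts +1, each bond to a less electronegative atom (H, metal, B, Si) counts −1, and each C–C bond counts 0. Tallying each carbon:
C1: 1C, 3N → 0 + 3 = +3
C2: 2C, 1H, 1O → 0 − 1 + 1 = 0
C3: 2C, 1H, 1Cl → 0 − 1 + 1 = 0
C4: 2C, 2H → 0 − 2 = -2
C5: 3C, 1F → 0 + 1 = +1
C6: 2C, 1H, 1Cl → 0 − 1 + 1 = 0
The lowest value is -2.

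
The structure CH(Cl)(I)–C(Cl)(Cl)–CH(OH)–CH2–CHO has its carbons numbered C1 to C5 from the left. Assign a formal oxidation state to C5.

C5 has one bond to C (0), one bond to H (-1), a double bond to O (2×+1 = +2).
Oxidation state = 0 − 1 + 2 = +1.

+1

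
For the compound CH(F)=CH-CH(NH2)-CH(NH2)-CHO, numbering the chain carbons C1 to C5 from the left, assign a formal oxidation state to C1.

0

C1 has a double bond to C (2×0 = 0), one bond to H (-1), one bond to F (+1).
Oxidation state = 0 − 1 + 1 = 0.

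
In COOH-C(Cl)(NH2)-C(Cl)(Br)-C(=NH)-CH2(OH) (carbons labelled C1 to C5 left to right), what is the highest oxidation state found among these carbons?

+3

Count +1 for every bond to an atom more electronegative than carbon and −1 for every bond to one less electronegative; C–C bonds are 0. Tallying each carbon:
C1: 1C, 3O → 0 + 3 = +3
C2: 2C, 1N, 1Cl → 0 + 1 + 1 = +2
C3: 2C, 1Cl, 1Br → 0 + 1 + 1 = +2
C4: 2C, 2N → 0 + 2 = +2
C5: 1C, 2H, 1O → 0 − 2 + 1 = -1
The highest value is +3.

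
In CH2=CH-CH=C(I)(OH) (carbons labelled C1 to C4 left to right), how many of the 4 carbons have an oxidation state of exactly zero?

0

Bonds to more-electronegative neighbours contribute +1 each, bonds to H or metals contribute −1 each, and C–C bonds contribute 0. Tallying each carbon:
C1: 2C, 2H → 0 − 2 = -2
C2: 3C, 1H → 0 − 1 = -1
C3: 3C, 1H → 0 − 1 = -1
C4: 2C, 1O, 1I → 0 + 1 + 1 = +2
0 carbons meet the condition.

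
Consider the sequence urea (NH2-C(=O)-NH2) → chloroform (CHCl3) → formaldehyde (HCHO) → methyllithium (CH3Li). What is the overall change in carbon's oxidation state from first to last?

-8

Carbon oxidation states along the series — urea: +4, chloroform: +2, formaldehyde: 0, methyllithium: -4.
Net change = -4 − (+4) = -8.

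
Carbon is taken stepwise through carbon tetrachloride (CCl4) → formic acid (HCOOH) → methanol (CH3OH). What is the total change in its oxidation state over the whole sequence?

Carbon oxidation states along the series — carbon tetrachloride: +4, formic acid: +2, methanol: -2.
Net change = -2 − (+4) = -6.

-6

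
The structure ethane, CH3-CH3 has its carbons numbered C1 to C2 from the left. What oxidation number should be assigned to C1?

Each bond to a more electronegative atom (O, N, halogen) counts +1, each bond to a less electronegative atom (H, metal, B, Si) counts −1, and each C–C bond counts 0.
C1 has one bond to H (-1), one bond to H (-1), one bond to H (-1), one bond to C (0).
Oxidation state = -1 − 1 − 1 + 0 = -3.

-3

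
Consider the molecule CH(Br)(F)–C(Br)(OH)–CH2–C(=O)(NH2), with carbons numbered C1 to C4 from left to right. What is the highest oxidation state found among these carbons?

+3

Tallying each carbon's bonds:
C1: 1C, 1H, 1F, 1Br → 0 − 1 + 1 + 1 = +1
C2: 2C, 1O, 1Br → 0 + 1 + 1 = +2
C3: 2C, 2H → 0 − 2 = -2
C4: 1C, 2O, 1N → 0 + 2 + 1 = +3
The highest value is +3.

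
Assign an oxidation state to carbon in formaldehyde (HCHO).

The carbon has one bond to H (-1), one bond to H (-1), a double bond to O (2×+1 = +2).
Oxidation state = -1 − 1 + 2 = 0.

0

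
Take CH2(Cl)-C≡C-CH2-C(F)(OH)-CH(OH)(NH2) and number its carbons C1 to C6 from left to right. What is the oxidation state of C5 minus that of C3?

C5: 2C, 1O, 1F → 0 + 1 + 1 = +2
C3: 4C → 0 = 0
Difference: +2 − (0) = +2.

+2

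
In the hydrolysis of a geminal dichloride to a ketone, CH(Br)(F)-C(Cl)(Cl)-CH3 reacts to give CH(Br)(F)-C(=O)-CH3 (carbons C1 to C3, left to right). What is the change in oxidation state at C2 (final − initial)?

0

Before: C2 has 2 bonds to C, 2 bonds to Cl → oxidation state +2.
After: C2 has 2 bonds to C, 2 bonds to O → oxidation state +2.
Δ = +2 − (+2) = 0, so no net redox change at C2.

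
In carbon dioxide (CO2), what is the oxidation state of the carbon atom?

+4

Assign +1 per bond to O/N/halogen, −1 per bond to H or an electropositive element, and 0 per bond to carbon.
The carbon has a double bond to O (2×+1 = +2), a double bond to O (2×+1 = +2).
Oxidation state = +2 + 2 = +4.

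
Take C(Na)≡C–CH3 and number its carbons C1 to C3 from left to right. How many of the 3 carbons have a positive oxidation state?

0

Bonds to more-electronegative neighbours contribute +1 each, bonds to H or metals contribute −1 each, and C–C bonds contribute 0. Tallying each carbon:
C1: 3C, 1Na → 0 − 1 = -1
C2: 4C → 0 = 0
C3: 1C, 3H → 0 − 3 = -3
0 carbons meet the condition.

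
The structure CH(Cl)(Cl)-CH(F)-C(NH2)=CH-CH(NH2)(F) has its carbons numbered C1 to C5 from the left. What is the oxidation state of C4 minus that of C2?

C4: 3C, 1H → 0 − 1 = -1
C2: 2C, 1H, 1F → 0 − 1 + 1 = 0
Difference: -1 − (0) = -1.

-1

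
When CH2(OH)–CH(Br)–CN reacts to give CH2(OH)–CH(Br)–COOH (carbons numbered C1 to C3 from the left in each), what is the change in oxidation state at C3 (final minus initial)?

Before: C3 has 1 bond to C, 3 bonds to N → oxidation state +3.
After: C3 has 1 bond to C, 3 bonds to O → oxidation state +3.
Δ = +3 − (+3) = 0, so no net redox change at C3.

0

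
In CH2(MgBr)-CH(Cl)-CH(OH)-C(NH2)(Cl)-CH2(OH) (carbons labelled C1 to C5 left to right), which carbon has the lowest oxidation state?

C1

Assign +1 per bond to O/N/halogen, −1 per bond to H or an electropositive element, and 0 per bond to carbon. Tallying each carbon:
C1: 1C, 2H, 1Mg → 0 − 2 − 1 = -3
C2: 2C, 1H, 1Cl → 0 − 1 + 1 = 0
C3: 2C, 1H, 1O → 0 − 1 + 1 = 0
C4: 2C, 1N, 1Cl → 0 + 1 + 1 = +2
C5: 1C, 2H, 1O → 0 − 2 + 1 = -1
The most reduced carbon is C1 at -3.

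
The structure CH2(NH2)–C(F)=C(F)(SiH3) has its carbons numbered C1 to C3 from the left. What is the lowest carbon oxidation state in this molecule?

-1

Count +1 for every bond to an atom more electronegative than carbon and −1 for every bond to one less electronegative; C–C bonds are 0. Tallying each carbon:
C1: 1C, 2H, 1N → 0 − 2 + 1 = -1
C2: 3C, 1F → 0 + 1 = +1
C3: 2C, 1F, 1Si → 0 + 1 − 1 = 0
The lowest value is -1.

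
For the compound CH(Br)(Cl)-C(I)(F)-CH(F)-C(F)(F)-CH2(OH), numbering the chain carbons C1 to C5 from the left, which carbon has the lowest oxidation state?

C5

Count +1 for every bond to an atom more electronegative than carbon and −1 for every bond to one less electronegative; C–C bonds are 0. Tallying each carbon:
C1: 1C, 1H, 1Cl, 1Br → 0 − 1 + 1 + 1 = +1
C2: 2C, 1F, 1I → 0 + 1 + 1 = +2
C3: 2C, 1H, 1F → 0 − 1 + 1 = 0
C4: 2C, 2F → 0 + 2 = +2
C5: 1C, 2H, 1O → 0 − 2 + 1 = -1
The most reduced carbon is C5 at -1.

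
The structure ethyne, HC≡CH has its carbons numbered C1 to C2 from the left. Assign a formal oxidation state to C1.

C1 has one bond to H (-1), a triple bond to C (3×0 = 0).
Oxidation state = -1 + 0 = -1.

-1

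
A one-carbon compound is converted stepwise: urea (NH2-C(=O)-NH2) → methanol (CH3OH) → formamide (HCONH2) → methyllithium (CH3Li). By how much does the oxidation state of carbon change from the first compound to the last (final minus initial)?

-8

Carbon oxidation states along the series — urea: +4, methanol: -2, formamide: +2, methyllithium: -4.
Net change = -4 − (+4) = -8.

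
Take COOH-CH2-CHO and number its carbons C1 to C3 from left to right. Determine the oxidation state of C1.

+3

C1 has one bond to C (0), one bond to O (+1), a double bond to O (2×+1 = +2).
Oxidation state = 0 + 1 + 2 = +3.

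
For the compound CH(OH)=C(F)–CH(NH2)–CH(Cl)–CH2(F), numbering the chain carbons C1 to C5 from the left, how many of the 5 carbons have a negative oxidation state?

1

Count +1 for every bond to an atom more electronegative than carbon and −1 for every bond to one less electronegative; C–C bonds are 0. Tallying each carbon:
C1: 2C, 1H, 1O → 0 − 1 + 1 = 0
C2: 3C, 1F → 0 + 1 = +1
C3: 2C, 1H, 1N → 0 − 1 + 1 = 0
C4: 2C, 1H, 1Cl → 0 − 1 + 1 = 0
C5: 1C, 2H, 1F → 0 − 2 + 1 = -1
1 carbon (C5) meets the condition.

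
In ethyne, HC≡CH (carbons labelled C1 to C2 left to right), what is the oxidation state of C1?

-1

Bonds to more-electronegative neighbours contribute +1 each, bonds to H or metals contribute −1 each, and C–C bonds contribute 0.
C1 has one bond to H (-1), a triple bond to C (3×0 = 0).
Oxidation state = -1 + 0 = -1.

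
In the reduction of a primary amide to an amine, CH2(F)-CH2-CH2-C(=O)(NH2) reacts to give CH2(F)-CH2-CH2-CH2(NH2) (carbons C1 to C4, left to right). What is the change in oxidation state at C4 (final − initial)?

Before: C4 has 1 bond to C, 2 bonds to O, 1 bond to N → oxidation state +3.
After: C4 has 1 bond to C, 2 bonds to H, 1 bond to N → oxidation state -1.
Δ = -1 − (+3) = -4, so this is a reduction at C4.

-4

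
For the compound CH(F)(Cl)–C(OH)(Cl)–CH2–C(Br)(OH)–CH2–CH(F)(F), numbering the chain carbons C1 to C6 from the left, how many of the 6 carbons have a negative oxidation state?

2

Tallying each carbon's bonds:
C1: 1C, 1H, 1F, 1Cl → 0 − 1 + 1 + 1 = +1
C2: 2C, 1O, 1Cl → 0 + 1 + 1 = +2
C3: 2C, 2H → 0 − 2 = -2
C4: 2C, 1O, 1Br → 0 + 1 + 1 = +2
C5: 2C, 2H → 0 − 2 = -2
C6: 1C, 1H, 2F → 0 − 1 + 2 = +1
2 carbons (C3, C5) meet the condition.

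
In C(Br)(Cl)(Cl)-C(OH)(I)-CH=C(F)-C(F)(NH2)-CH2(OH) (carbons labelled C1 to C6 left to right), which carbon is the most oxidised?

Count +1 for every bond to an atom more electronegative than carbon and −1 for every bond to one less electronegative; C–C bonds are 0. Tallying each carbon:
C1: 1C, 2Cl, 1Br → 0 + 2 + 1 = +3
C2: 2C, 1O, 1I → 0 + 1 + 1 = +2
C3: 3C, 1H → 0 − 1 = -1
C4: 3C, 1F → 0 + 1 = +1
C5: 2C, 1N, 1F → 0 + 1 + 1 = +2
C6: 1C, 2H, 1O → 0 − 2 + 1 = -1
The most oxidised carbon is C1 at +3.

C1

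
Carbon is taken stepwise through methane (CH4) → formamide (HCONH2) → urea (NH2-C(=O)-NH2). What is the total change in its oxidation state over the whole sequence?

Carbon oxidation states along the series — methane: -4, formamide: +2, urea: +4.
Net change = +4 − (-4) = +8.

+8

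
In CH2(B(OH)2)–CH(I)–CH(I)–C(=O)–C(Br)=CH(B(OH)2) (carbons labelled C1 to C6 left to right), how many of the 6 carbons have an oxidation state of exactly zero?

2

Each bond to a more electronegative atom (O, N, halogen) counts +1, each bond to a less electronegative atom (H, metal, B, Si) counts −1, and each C–C bond counts 0. Tallying each carbon:
C1: 1C, 2H, 1B → 0 − 2 − 1 = -3
C2: 2C, 1H, 1I → 0 − 1 + 1 = 0
C3: 2C, 1H, 1I → 0 − 1 + 1 = 0
C4: 2C, 2O → 0 + 2 = +2
C5: 3C, 1Br → 0 + 1 = +1
C6: 2C, 1H, 1B → 0 − 1 − 1 = -2
2 carbons (C2, C3) meet the condition.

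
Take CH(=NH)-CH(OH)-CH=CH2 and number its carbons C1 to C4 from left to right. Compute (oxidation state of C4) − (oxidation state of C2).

C4: 2C, 2H → 0 − 2 = -2
C2: 2C, 1H, 1O → 0 − 1 + 1 = 0
Difference: -2 − (0) = -2.

-2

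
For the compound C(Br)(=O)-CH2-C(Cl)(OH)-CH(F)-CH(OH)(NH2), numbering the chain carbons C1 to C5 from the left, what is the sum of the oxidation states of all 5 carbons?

Tallying each carbon's bonds:
C1: 1C, 2O, 1Br → 0 + 2 + 1 = +3
C2: 2C, 2H → 0 − 2 = -2
C3: 2C, 1O, 1Cl → 0 + 1 + 1 = +2
C4: 2C, 1H, 1F → 0 − 1 + 1 = 0
C5: 1C, 1H, 1O, 1N → 0 − 1 + 1 + 1 = +1
Sum = +3 − 2 + 2 + 0 + 1 = +4.

+4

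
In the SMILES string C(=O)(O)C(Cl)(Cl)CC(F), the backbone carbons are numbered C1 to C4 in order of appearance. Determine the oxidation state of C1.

+3

C1 has one bond to C (0), a double bond to O (2×+1 = +2), one bond to O (+1).
Oxidation state = 0 + 2 + 1 = +3.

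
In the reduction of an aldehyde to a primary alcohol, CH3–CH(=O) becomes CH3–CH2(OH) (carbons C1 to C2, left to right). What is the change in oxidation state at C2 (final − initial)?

-2

Before: C2 has 1 bond to C, 1 bond to H, 2 bonds to O → oxidation state +1.
After: C2 has 1 bond to C, 2 bonds to H, 1 bond to O → oxidation state -1.
Δ = -1 − (+1) = -2, so this is a reduction at C2.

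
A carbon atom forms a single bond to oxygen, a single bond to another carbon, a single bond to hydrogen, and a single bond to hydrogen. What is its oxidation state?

Each bond to a more electronegative atom (O, N, halogen) counts +1, each bond to a less electronegative atom (H, metal, B, Si) counts −1, and each C–C bond counts 0.
The carbon has one bond to C (0), one bond to O (+1), one bond to H (-1), one bond to H (-1).
Oxidation state = 0 + 1 − 1 − 1 = -1.

-1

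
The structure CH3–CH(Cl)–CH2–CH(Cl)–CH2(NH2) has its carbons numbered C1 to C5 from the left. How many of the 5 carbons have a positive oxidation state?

Tallying each carbon's bonds:
C1: 1C, 3H → 0 − 3 = -3
C2: 2C, 1H, 1Cl → 0 − 1 + 1 = 0
C3: 2C, 2H → 0 − 2 = -2
C4: 2C, 1H, 1Cl → 0 − 1 + 1 = 0
C5: 1C, 2H, 1N → 0 − 2 + 1 = -1
0 carbons meet the condition.

0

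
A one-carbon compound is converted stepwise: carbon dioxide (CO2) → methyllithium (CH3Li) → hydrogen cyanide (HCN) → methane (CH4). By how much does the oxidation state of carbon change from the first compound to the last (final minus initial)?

-8

Carbon oxidation states along the series — carbon dioxide: +4, methyllithium: -4, hydrogen cyanide: +2, methane: -4.
Net change = -4 − (+4) = -8.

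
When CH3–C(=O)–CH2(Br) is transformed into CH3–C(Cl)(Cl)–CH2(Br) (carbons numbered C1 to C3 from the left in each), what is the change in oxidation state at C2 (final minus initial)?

0

Before: C2 has 2 bonds to C, 2 bonds to O → oxidation state +2.
After: C2 has 2 bonds to C, 2 bonds to Cl → oxidation state +2.
Δ = +2 − (+2) = 0, so no net redox change at C2.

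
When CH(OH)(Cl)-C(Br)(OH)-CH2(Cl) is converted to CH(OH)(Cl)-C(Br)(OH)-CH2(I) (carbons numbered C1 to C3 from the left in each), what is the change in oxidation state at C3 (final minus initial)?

Before: C3 has 1 bond to C, 2 bonds to H, 1 bond to Cl → oxidation state -1.
After: C3 has 1 bond to C, 2 bonds to H, 1 bond to I → oxidation state -1.
Δ = -1 − (-1) = 0, so no net redox change at C3.

0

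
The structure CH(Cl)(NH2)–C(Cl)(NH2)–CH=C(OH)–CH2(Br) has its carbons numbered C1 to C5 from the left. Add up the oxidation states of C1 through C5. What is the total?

+2

Tallying each carbon's bonds:
C1: 1C, 1H, 1N, 1Cl → 0 − 1 + 1 + 1 = +1
C2: 2C, 1N, 1Cl → 0 + 1 + 1 = +2
C3: 3C, 1H → 0 − 1 = -1
C4: 3C, 1O → 0 + 1 = +1
C5: 1C, 2H, 1Br → 0 − 2 + 1 = -1
Sum = +1 + 2 − 1 + 1 − 1 = +2.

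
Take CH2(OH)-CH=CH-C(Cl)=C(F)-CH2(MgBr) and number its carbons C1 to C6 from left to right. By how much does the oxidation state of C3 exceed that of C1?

C3: 3C, 1H → 0 − 1 = -1
C1: 1C, 2H, 1O → 0 − 2 + 1 = -1
Difference: -1 − (-1) = 0.

0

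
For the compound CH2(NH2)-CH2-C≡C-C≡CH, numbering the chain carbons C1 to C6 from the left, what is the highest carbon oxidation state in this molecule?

Tallying each carbon's bonds:
C1: 1C, 2H, 1N → 0 − 2 + 1 = -1
C2: 2C, 2H → 0 − 2 = -2
C3: 4C → 0 = 0
C4: 4C → 0 = 0
C5: 4C → 0 = 0
C6: 3C, 1H → 0 − 1 = -1
The highest value is 0.

0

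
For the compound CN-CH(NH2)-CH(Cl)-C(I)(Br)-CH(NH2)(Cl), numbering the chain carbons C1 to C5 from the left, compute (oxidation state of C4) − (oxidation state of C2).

+2

C4: 2C, 1Br, 1I → 0 + 1 + 1 = +2
C2: 2C, 1H, 1N → 0 − 1 + 1 = 0
Difference: +2 − (0) = +2.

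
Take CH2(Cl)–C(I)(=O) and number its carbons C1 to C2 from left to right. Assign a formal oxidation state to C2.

Each bond to a more electronegative atom (O, N, halogen) counts +1, each bond to a less electronegative atom (H, metal, B, Si) counts −1, and each C–C bond counts 0.
C2 has one bond to C (0), one bond to I (+1), a double bond to O (2×+1 = +2).
Oxidation state = 0 + 1 + 2 = +3.

+3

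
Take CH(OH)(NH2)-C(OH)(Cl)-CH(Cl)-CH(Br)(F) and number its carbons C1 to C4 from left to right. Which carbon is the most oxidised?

Tallying each carbon's bonds:
C1: 1C, 1H, 1O, 1N → 0 − 1 + 1 + 1 = +1
C2: 2C, 1O, 1Cl → 0 + 1 + 1 = +2
C3: 2C, 1H, 1Cl → 0 − 1 + 1 = 0
C4: 1C, 1H, 1F, 1Br → 0 − 1 + 1 + 1 = +1
The most oxidised carbon is C2 at +2.

C2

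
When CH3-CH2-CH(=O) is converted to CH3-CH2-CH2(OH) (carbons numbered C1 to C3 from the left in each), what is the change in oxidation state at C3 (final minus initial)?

-2

Before: C3 has 1 bond to C, 1 bond to H, 2 bonds to O → oxidation state +1.
After: C3 has 1 bond to C, 2 bonds to H, 1 bond to O → oxidation state -1.
Δ = -1 − (+1) = -2, so this is a reduction at C3.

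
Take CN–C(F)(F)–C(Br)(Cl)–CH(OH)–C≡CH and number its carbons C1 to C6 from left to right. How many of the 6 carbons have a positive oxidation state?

Tallying each carbon's bonds:
C1: 1C, 3N → 0 + 3 = +3
C2: 2C, 2F → 0 + 2 = +2
C3: 2C, 1Cl, 1Br → 0 + 1 + 1 = +2
C4: 2C, 1H, 1O → 0 − 1 + 1 = 0
C5: 4C → 0 = 0
C6: 3C, 1H → 0 − 1 = -1
3 carbons (C1, C2, C3) meet the condition.

3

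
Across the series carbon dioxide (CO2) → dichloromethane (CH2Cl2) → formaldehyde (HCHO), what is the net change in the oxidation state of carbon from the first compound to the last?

-4

Carbon oxidation states along the series — carbon dioxide: +4, dichloromethane: 0, formaldehyde: 0.
Net change = 0 − (+4) = -4.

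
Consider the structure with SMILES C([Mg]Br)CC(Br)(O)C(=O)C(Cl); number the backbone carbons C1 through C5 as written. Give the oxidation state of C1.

Count +1 for every bond to an atom more electronegative than carbon and −1 for every bond to one less electronegative; C–C bonds are 0.
C1 has one bond to C (0), one bond to H (-1), one bond to Mg (-1), one bond to H (-1).
Oxidation state = 0 − 1 − 1 − 1 = -3.

-3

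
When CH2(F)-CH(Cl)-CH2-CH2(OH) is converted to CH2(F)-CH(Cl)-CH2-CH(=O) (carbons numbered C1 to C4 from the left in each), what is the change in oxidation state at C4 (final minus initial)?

+2

Before: C4 has 1 bond to C, 2 bonds to H, 1 bond to O → oxidation state -1.
After: C4 has 1 bond to C, 1 bond to H, 2 bonds to O → oxidation state +1.
Δ = +1 − (-1) = +2, so this is an oxidation at C4.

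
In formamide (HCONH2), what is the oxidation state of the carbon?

+2

The carbon has one bond to H (-1), a double bond to O (2×+1 = +2), one bond to N (+1).
Oxidation state = -1 + 2 + 1 = +2.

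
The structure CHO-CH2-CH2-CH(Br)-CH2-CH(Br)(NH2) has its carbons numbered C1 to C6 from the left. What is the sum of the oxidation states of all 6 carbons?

-4

Tallying each carbon's bonds:
C1: 1C, 1H, 2O → 0 − 1 + 2 = +1
C2: 2C, 2H → 0 − 2 = -2
C3: 2C, 2H → 0 − 2 = -2
C4: 2C, 1H, 1Br → 0 − 1 + 1 = 0
C5: 2C, 2H → 0 − 2 = -2
C6: 1C, 1H, 1N, 1Br → 0 − 1 + 1 + 1 = +1
Sum = +1 − 2 − 2 + 0 − 2 + 1 = -4.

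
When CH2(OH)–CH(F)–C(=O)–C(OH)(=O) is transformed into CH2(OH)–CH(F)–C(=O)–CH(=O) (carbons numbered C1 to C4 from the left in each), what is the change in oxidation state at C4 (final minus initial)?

-2

Before: C4 has 1 bond to C, 3 bonds to O → oxidation state +3.
After: C4 has 1 bond to C, 1 bond to H, 2 bonds to O → oxidation state +1.
Δ = +1 − (+3) = -2, so this is a reduction at C4.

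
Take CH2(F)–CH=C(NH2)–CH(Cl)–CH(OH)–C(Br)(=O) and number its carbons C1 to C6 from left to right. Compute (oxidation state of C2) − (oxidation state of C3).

C2: 3C, 1H → 0 − 1 = -1
C3: 3C, 1N → 0 + 1 = +1
Difference: -1 − (+1) = -2.

-2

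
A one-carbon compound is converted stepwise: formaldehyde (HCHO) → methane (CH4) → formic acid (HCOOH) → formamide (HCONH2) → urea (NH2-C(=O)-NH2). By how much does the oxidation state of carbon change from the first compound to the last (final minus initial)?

Carbon oxidation states along the series — formaldehyde: 0, methane: -4, formic acid: +2, formamide: +2, urea: +4.
Net change = +4 − (0) = +4.

+4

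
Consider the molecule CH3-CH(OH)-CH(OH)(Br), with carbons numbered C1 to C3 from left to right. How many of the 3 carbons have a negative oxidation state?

Tallying each carbon's bonds:
C1: 1C, 3H → 0 − 3 = -3
C2: 2C, 1H, 1O → 0 − 1 + 1 = 0
C3: 1C, 1H, 1O, 1Br → 0 − 1 + 1 + 1 = +1
1 carbon (C1) meets the condition.

1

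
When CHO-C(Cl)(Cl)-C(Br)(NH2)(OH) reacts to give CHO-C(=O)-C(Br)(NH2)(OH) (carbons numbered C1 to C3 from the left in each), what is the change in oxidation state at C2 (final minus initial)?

Before: C2 has 2 bonds to C, 2 bonds to Cl → oxidation state +2.
After: C2 has 2 bonds to C, 2 bonds to O → oxidation state +2.
Δ = +2 − (+2) = 0, so no net redox change at C2.

0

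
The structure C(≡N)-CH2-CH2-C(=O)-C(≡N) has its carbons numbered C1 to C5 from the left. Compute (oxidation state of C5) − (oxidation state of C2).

C5: 1C, 3N → 0 + 3 = +3
C2: 2C, 2H → 0 − 2 = -2
Difference: +3 − (-2) = +5.

+5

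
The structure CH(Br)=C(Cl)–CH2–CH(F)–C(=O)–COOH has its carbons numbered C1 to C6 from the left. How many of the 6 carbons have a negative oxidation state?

Tallying each carbon's bonds:
C1: 2C, 1H, 1Br → 0 − 1 + 1 = 0
C2: 3C, 1Cl → 0 + 1 = +1
C3: 2C, 2H → 0 − 2 = -2
C4: 2C, 1H, 1F → 0 − 1 + 1 = 0
C5: 2C, 2O → 0 + 2 = +2
C6: 1C, 3O → 0 + 3 = +3
1 carbon (C3) meets the condition.

1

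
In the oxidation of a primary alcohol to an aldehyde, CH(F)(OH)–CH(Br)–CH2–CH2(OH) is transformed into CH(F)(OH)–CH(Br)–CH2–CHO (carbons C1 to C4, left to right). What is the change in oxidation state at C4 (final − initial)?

+2

Before: C4 has 1 bond to C, 2 bonds to H, 1 bond to O → oxidation state -1.
After: C4 has 1 bond to C, 1 bond to H, 2 bonds to O → oxidation state +1.
Δ = +1 − (-1) = +2, so this is an oxidation at C4.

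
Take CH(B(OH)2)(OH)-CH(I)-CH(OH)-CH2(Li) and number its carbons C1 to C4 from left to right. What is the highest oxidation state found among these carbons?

Count +1 for every bond to an atom more electronegative than carbon and −1 for every bond to one less electronegative; C–C bonds are 0. Tallying each carbon:
C1: 1C, 1H, 1O, 1B → 0 − 1 + 1 − 1 = -1
C2: 2C, 1H, 1I → 0 − 1 + 1 = 0
C3: 2C, 1H, 1O → 0 − 1 + 1 = 0
C4: 1C, 2H, 1Li → 0 − 2 − 1 = -3
The highest value is 0.

0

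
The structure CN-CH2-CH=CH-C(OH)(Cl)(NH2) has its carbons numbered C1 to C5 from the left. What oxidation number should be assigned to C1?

Bonds to more-electronegative neighbours contribute +1 each, bonds to H or metals contribute −1 each, and C–C bonds contribute 0.
C1 has one bond to C (0), a triple bond to N (3×+1 = +3).
Oxidation state = 0 + 3 = +3.

+3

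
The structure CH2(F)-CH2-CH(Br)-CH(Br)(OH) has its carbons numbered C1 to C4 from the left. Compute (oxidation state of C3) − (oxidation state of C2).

C3: 2C, 1H, 1Br → 0 − 1 + 1 = 0
C2: 2C, 2H → 0 − 2 = -2
Difference: 0 − (-2) = +2.

+2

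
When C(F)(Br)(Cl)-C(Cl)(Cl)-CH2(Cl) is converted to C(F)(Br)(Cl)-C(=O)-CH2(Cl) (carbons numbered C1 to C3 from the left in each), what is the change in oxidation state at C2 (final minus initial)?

Before: C2 has 2 bonds to C, 2 bonds to Cl → oxidation state +2.
After: C2 has 2 bonds to C, 2 bonds to O → oxidation state +2.
Δ = +2 − (+2) = 0, so no net redox change at C2.

0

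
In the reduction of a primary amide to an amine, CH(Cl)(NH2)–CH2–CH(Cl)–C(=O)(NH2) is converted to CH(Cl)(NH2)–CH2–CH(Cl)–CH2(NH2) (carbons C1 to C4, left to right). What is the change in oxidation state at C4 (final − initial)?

Before: C4 has 1 bond to C, 2 bonds to O, 1 bond to N → oxidation state +3.
After: C4 has 1 bond to C, 2 bonds to H, 1 bond to N → oxidation state -1.
Δ = -1 − (+3) = -4, so this is a reduction at C4.

-4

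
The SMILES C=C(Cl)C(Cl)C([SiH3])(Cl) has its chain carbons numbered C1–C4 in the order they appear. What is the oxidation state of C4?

-1

Each bond to a more electronegative atom (O, N, halogen) counts +1, each bond to a less electronegative atom (H, metal, B, Si) counts −1, and each C–C bond counts 0.
C4 has one bond to C (0), one bond to Si (-1), one bond to Cl (+1), one bond to H (-1).
Oxidation state = 0 − 1 + 1 − 1 = -1.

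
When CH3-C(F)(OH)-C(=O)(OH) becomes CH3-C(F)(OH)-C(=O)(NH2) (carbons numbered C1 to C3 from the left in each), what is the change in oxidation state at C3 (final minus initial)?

0

Before: C3 has 1 bond to C, 3 bonds to O → oxidation state +3.
After: C3 has 1 bond to C, 2 bonds to O, 1 bond to N → oxidation state +3.
Δ = +3 − (+3) = 0, so no net redox change at C3.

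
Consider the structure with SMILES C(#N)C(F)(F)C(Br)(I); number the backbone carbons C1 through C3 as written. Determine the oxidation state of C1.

+3

Count +1 for every bond to an atom more electronegative than carbon and −1 for every bond to one less electronegative; C–C bonds are 0.
C1 has one bond to C (0), a triple bond to N (3×+1 = +3).
Oxidation state = 0 + 3 = +3.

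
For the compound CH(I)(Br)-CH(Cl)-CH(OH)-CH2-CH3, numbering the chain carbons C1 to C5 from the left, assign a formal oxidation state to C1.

+1

C1 has one bond to C (0), one bond to I (+1), one bond to Br (+1), one bond to H (-1).
Oxidation state = 0 + 1 + 1 − 1 = +1.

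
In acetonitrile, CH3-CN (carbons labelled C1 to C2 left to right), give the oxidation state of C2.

+3

Bonds to more-electronegative neighbours contribute +1 each, bonds to H or metals contribute −1 each, and C–C bonds contribute 0.
C2 has a triple bond to N (3×+1 = +3), one bond to C (0).
Oxidation state = +3 + 0 = +3.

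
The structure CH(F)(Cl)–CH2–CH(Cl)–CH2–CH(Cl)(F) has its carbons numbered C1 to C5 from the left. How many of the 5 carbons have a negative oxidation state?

Tallying each carbon's bonds:
C1: 1C, 1H, 1F, 1Cl → 0 − 1 + 1 + 1 = +1
C2: 2C, 2H → 0 − 2 = -2
C3: 2C, 1H, 1Cl → 0 − 1 + 1 = 0
C4: 2C, 2H → 0 − 2 = -2
C5: 1C, 1H, 1F, 1Cl → 0 − 1 + 1 + 1 = +1
2 carbons (C2, C4) meet the condition.

2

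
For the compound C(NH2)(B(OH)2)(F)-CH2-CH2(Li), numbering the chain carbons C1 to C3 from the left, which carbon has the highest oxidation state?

Tallying each carbon's bonds:
C1: 1C, 1N, 1F, 1B → 0 + 1 + 1 − 1 = +1
C2: 2C, 2H → 0 − 2 = -2
C3: 1C, 2H, 1Li → 0 − 2 − 1 = -3
The most oxidised carbon is C1 at +1.

C1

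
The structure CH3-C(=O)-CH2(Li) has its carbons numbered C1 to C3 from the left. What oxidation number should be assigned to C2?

+2

C2 has one bond to C (0), one bond to C (0), a double bond to O (2×+1 = +2).
Oxidation state = 0 + 0 + 2 = +2.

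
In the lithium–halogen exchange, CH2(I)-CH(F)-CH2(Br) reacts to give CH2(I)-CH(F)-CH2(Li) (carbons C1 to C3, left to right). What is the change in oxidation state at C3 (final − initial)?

-2

Before: C3 has 1 bond to C, 2 bonds to H, 1 bond to Br → oxidation state -1.
After: C3 has 1 bond to C, 2 bonds to H, 1 bond to Li → oxidation state -3.
Δ = -3 − (-1) = -2, so this is a reduction at C3.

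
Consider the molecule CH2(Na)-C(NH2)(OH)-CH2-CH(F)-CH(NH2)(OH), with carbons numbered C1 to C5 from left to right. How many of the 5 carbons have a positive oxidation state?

Tallying each carbon's bonds:
C1: 1C, 2H, 1Na → 0 − 2 − 1 = -3
C2: 2C, 1O, 1N → 0 + 1 + 1 = +2
C3: 2C, 2H → 0 − 2 = -2
C4: 2C, 1H, 1F → 0 − 1 + 1 = 0
C5: 1C, 1H, 1O, 1N → 0 − 1 + 1 + 1 = +1
2 carbons (C2, C5) meet the condition.

2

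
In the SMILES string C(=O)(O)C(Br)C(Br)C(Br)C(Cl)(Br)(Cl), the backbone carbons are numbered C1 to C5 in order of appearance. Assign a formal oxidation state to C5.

Each bond to a more electronegative atom (O, N, halogen) counts +1, each bond to a less electronegative atom (H, metal, B, Si) counts −1, and each C–C bond counts 0.
C5 has one bond to C (0), one bond to Cl (+1), one bond to Br (+1), one bond to Cl (+1).
Oxidation state = 0 + 1 + 1 + 1 = +3.

+3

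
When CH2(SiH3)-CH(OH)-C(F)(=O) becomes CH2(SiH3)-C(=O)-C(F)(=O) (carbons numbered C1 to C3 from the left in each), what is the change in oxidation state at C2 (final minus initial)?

Before: C2 has 2 bonds to C, 1 bond to H, 1 bond to O → oxidation state 0.
After: C2 has 2 bonds to C, 2 bonds to O → oxidation state +2.
Δ = +2 − (0) = +2, so this is an oxidation at C2.

+2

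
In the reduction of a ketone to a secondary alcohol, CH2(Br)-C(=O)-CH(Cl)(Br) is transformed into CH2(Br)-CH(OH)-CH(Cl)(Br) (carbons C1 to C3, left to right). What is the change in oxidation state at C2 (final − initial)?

Before: C2 has 2 bonds to C, 2 bonds to O → oxidation state +2.
After: C2 has 2 bonds to C, 1 bond to H, 1 bond to O → oxidation state 0.
Δ = 0 − (+2) = -2, so this is a reduction at C2.

-2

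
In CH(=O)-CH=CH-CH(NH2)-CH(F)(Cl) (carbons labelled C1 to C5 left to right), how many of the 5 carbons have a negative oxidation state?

2

Tallying each carbon's bonds:
C1: 1C, 1H, 2O → 0 − 1 + 2 = +1
C2: 3C, 1H → 0 − 1 = -1
C3: 3C, 1H → 0 − 1 = -1
C4: 2C, 1H, 1N → 0 − 1 + 1 = 0
C5: 1C, 1H, 1F, 1Cl → 0 − 1 + 1 + 1 = +1
2 carbons (C2, C3) meet the condition.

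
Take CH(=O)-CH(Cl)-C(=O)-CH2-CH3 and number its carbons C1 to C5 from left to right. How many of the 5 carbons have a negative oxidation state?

2

Tallying each carbon's bonds:
C1: 1C, 1H, 2O → 0 − 1 + 2 = +1
C2: 2C, 1H, 1Cl → 0 − 1 + 1 = 0
C3: 2C, 2O → 0 + 2 = +2
C4: 2C, 2H → 0 − 2 = -2
C5: 1C, 3H → 0 − 3 = -3
2 carbons (C4, C5) meet the condition.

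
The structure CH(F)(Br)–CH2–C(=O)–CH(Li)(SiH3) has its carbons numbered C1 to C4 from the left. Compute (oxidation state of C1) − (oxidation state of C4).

+4

C1: 1C, 1H, 1F, 1Br → 0 − 1 + 1 + 1 = +1
C4: 1C, 1H, 1Li, 1Si → 0 − 1 − 1 − 1 = -3
Difference: +1 − (-3) = +4.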